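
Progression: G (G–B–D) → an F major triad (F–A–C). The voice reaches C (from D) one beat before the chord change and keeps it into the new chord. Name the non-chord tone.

The harmony at that moment is G major triad (G, B, D); C is not a chord tone.
It is approached by step down from D and then sustained as the same pitch into the next harmony.
Arriving early and becoming a chord tone when the harmony changes — an anticipation.

C is an anticipation.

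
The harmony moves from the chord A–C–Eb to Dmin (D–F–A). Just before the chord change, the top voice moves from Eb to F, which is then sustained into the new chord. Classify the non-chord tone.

F is an anticipation.

The harmony at that moment is A diminished triad (A, C, Eb); F is not a chord tone.
It is approached by step up from Eb and then sustained as the same pitch into the next harmony.
Arriving early and becoming a chord tone when the harmony changes — an anticipation.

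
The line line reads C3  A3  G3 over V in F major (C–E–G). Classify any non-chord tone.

The harmony at that moment is C major triad (C, E, G); A3 is not a chord tone.
It is approached by leap up from C3 and left by step down to G3.
Leap in, step out — an appoggiatura.

A3 is an appoggiatura.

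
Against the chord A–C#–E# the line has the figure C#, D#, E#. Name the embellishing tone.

The harmony at that moment is A augmented triad (A, C#, E#); D# is not a chord tone.
It is approached by step up from C# and left by step up to E#.
Step in, step out in the same direction — a passing tone.

D# is a passing tone.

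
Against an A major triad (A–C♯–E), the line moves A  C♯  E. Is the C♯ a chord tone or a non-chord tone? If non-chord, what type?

A major triad contains A, C♯, E; C♯ is the third, so it is a chord tone.

Chord tone (the third of A major triad).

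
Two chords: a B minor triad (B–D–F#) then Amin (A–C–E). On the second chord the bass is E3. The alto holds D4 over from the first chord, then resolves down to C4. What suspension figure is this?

7–6 suspension.

At the second chord the bass is E3. The suspended D4 lies a seventh above the bass; after resolving down by step to C4, the interval above the bass becomes a sixth.
Suspension figures are named by those two intervals: 7–6.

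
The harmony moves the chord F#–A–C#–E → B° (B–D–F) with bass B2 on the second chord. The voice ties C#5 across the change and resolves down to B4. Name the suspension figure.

At the second chord the bass is B2. The suspended C#5 lies a ninth above the bass; after resolving down by step to B4, the interval above the bass becomes an octave.
Suspension figures are named by those two intervals: 9–8.

9–8 suspension.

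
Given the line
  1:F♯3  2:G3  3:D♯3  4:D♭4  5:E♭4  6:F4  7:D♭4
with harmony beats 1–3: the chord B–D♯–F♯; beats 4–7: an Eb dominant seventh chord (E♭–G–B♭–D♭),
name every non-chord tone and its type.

The harmony at that moment is B major triad (B, D♯, F♯); G3 is not a chord tone.
It is approached by step up from F♯3 and left by leap down to D♯3.
Step in, leap out — an escape tone.
The harmony at that moment is E♭ dominant seventh chord (E♭, G, B♭, D♭); F4 is not a chord tone.
It is approached by step up from E♭4 and left by leap down to D♭4.
Step in, leap out — an escape tone.

G3 (beat 2) — escape tone; F4 (beat 6) — escape tone.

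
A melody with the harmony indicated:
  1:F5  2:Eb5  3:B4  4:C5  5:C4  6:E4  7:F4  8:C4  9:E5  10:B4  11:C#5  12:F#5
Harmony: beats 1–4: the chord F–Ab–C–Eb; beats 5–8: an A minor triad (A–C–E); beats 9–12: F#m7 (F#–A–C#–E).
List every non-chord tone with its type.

The harmony at that moment is F minor seventh chord (F, Ab, C, Eb); B4 is not a chord tone.
It is approached by leap down from Eb5 and left by step up to C5.
Leap in, step out — an appoggiatura.
The harmony at that moment is A minor triad (A, C, E); F4 is not a chord tone.
It is approached by step up from E4 and left by leap down to C4.
Step in, leap out — an escape tone.
The harmony at that moment is F# minor seventh chord (F#, A, C#, E); B4 is not a chord tone.
It is approached by leap down from E5 and left by step up to C#5.
Leap in, step out — an appoggiatura.

B4 (beat 3) — appoggiatura; F4 (beat 7) — escape tone; B4 (beat 10) — appoggiatura.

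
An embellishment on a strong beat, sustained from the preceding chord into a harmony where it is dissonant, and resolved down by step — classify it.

Approach: by preparation — the pitch is first a chord tone, then held (tied or repeated) while the harmony changes under it. Departure: down by step. Metric position: strong.
A prepared dissonance that resolves downward by step — a suspension. (The same figure resolving upward would be a retardation.)

Suspension.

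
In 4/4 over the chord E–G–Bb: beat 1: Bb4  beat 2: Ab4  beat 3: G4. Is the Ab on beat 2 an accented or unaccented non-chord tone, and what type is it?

The harmony at that moment is E diminished triad (E, G, Bb); Ab4 is not a chord tone.
It is approached by step down from Bb4 and left by step down to G4.
Step in, step out in the same direction — a passing tone.
It falls on a weak beat, so it is unaccented.

Unaccented passing tone.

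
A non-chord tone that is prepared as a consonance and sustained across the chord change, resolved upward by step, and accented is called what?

Approach: by preparation — the pitch is first a chord tone, then held (tied or repeated) while the harmony changes under it. Departure: up by step. Metric position: strong.
A prepared dissonance that resolves upward by step — a retardation. (The same figure resolving downward would be a suspension.)

Retardation.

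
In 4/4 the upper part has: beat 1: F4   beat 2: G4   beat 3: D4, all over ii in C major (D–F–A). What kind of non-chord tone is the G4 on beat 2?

Escape tone.

The harmony at that moment is D minor triad (D, F, A); G4 is not a chord tone.
It is approached by step up from F4 and left by leap down to D4.
Step in, leap out, on a weak beat — an escape tone.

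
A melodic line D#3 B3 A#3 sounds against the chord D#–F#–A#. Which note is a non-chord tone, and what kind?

B3 is an appoggiatura.

The harmony at that moment is D# minor triad (D#, F#, A#); B3 is not a chord tone.
It is approached by leap up from D#3 and left by step down to A#3.
Leap in, step out — an appoggiatura.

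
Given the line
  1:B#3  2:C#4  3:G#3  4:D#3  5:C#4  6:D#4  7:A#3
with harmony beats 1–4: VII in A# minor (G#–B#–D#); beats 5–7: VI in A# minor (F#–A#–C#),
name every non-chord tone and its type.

The harmony at that moment is G# major triad (G#, B#, D#); C#4 is not a chord tone.
It is approached by step up from B#3 and left by leap down to G#3.
Step in, leap out — an escape tone.
The harmony at that moment is F# major triad (F#, A#, C#); D#4 is not a chord tone.
It is approached by step up from C#4 and left by leap down to A#3.
Step in, leap out — an escape tone.

C#4 (beat 2) — escape tone; D#4 (beat 6) — escape tone.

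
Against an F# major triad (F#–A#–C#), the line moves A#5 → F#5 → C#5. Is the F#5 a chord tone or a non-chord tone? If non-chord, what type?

Chord tone (the root of F# major triad).

F# major triad contains F#, A#, C#; F# is the root, so it is a chord tone.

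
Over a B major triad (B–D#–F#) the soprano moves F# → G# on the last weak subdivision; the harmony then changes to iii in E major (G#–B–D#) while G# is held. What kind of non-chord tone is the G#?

The harmony at that moment is B major triad (B, D#, F#); G# is not a chord tone.
It is approached by step up from F# and then sustained as the same pitch into the next harmony.
Arriving early and becoming a chord tone when the harmony changes — an anticipation.

G# is an anticipation.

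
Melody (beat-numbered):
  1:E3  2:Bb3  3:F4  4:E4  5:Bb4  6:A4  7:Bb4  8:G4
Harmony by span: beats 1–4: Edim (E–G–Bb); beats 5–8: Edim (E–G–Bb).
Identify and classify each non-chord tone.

The harmony at that moment is E diminished triad (E, G, Bb); F4 is not a chord tone.
It is approached by leap up from Bb3 and left by step down to E4.
Leap in, step out — an appoggiatura.
The harmony at that moment is E diminished triad (E, G, Bb); A4 is not a chord tone.
It is approached by step down from Bb4 and left by step up to Bb4.
Step away and step back to the same note — a neighbor tone (lower neighbor).

F4 (beat 3) — appoggiatura; A4 (beat 6) — neighbor tone.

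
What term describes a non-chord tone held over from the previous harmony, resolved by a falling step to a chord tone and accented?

Suspension.

Approach: by preparation — the pitch is first a chord tone, then held (tied or repeated) while the harmony changes under it. Departure: down by step. Metric position: strong.
A prepared dissonance that resolves downward by step — a suspension. (The same figure resolving upward would be a retardation.)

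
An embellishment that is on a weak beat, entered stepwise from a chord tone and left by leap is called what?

Approach: by step. Departure: by leap. Metric position: weak.
Step in, leap out, from a weak position — an escape tone (échappée). (It is the mirror image of the appoggiatura, which leaps in and steps out on a strong beat.)

Escape tone.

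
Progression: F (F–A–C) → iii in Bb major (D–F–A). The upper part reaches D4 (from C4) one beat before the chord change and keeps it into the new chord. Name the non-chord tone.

D4 is an anticipation.

The harmony at that moment is F major triad (F, A, C); D4 is not a chord tone.
It is approached by step up from C4 and then sustained as the same pitch into the next harmony.
Arriving early and becoming a chord tone when the harmony changes — an anticipation.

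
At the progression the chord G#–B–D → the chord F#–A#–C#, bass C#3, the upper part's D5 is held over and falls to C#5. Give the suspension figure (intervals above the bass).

9–8 suspension.

At the second chord the bass is C#3. The suspended D5 lies a ninth above the bass; after resolving down by step to C#5, the interval above the bass becomes an octave.
Suspension figures are named by those two intervals: 9–8.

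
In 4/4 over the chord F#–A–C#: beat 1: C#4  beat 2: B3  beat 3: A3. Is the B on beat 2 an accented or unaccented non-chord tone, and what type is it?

Unaccented passing tone.

The harmony at that moment is F# minor triad (F#, A, C#); B3 is not a chord tone.
It is approached by step down from C#4 and left by step down to A3.
Step in, step out in the same direction — a passing tone.
It falls on a weak beat, so it is unaccented.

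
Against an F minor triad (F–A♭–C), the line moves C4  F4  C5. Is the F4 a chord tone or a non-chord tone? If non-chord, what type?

F minor triad contains F, A♭, C; F is the root, so it is a chord tone.

Chord tone (the root of F minor triad).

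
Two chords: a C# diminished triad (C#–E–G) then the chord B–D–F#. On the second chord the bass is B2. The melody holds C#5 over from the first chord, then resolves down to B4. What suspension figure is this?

At the second chord the bass is B2. The suspended C#5 lies a ninth above the bass; after resolving down by step to B4, the interval above the bass becomes an octave.
Suspension figures are named by those two intervals: 9–8.

9–8 suspension.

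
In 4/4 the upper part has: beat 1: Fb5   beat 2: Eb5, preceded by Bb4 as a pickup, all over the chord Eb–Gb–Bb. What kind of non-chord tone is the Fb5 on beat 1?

Appoggiatura.

The harmony at that moment is Eb minor triad (Eb, Gb, Bb); Fb5 is not a chord tone.
It is approached by leap up from Bb4 and left by step down to Eb5.
Leap in, step out, metrically accented — an appoggiatura.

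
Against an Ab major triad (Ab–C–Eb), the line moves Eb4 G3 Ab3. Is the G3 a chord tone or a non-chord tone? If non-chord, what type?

Non-chord tone — an appoggiatura.

The harmony at that moment is Ab major triad (Ab, C, Eb); G3 is not a chord tone.
It is approached by leap down from Eb4 and left by step up to Ab3.
Leap in, step out — an appoggiatura.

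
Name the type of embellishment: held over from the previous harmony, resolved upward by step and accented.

Retardation.

Approach: by preparation — the pitch is first a chord tone, then held (tied or repeated) while the harmony changes under it. Departure: up by step. Metric position: strong.
A prepared dissonance that resolves upward by step — a retardation. (The same figure resolving downward would be a suspension.)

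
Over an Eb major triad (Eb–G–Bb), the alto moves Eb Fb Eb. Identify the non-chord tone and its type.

The harmony at that moment is Eb major triad (Eb, G, Bb); Fb is not a chord tone.
It is approached by step up from Eb and left by step down to Eb.
Step away and step back to the same note — a neighbor tone (upper neighbor).

Fb is a neighbor tone.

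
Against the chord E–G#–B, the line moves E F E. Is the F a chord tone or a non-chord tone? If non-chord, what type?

Non-chord tone — a neighbor tone.

The harmony at that moment is E major triad (E, G#, B); F is not a chord tone.
It is approached by step up from E and left by step down to E.
Step away and step back to the same note — a neighbor tone (upper neighbor).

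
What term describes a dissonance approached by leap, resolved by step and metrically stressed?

Approach: by leap. Departure: by step. Metric position: strong.
Leap in, step out, in a metrically strong position — an appoggiatura. (It is the mirror image of the escape tone, which steps in and leaps out from a weak position.)

Appoggiatura.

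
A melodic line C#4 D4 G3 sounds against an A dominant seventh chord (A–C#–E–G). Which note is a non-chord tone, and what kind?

D4 is an escape tone.

The harmony at that moment is A dominant seventh chord (A, C#, E, G); D4 is not a chord tone.
It is approached by step up from C#4 and left by leap down to G3.
Step in, leap out — an escape tone.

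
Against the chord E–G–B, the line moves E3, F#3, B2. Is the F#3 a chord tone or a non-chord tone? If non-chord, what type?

The harmony at that moment is E minor triad (E, G, B); F#3 is not a chord tone.
It is approached by step up from E3 and left by leap down to B2.
Step in, leap out — an escape tone.

Non-chord tone — an escape tone.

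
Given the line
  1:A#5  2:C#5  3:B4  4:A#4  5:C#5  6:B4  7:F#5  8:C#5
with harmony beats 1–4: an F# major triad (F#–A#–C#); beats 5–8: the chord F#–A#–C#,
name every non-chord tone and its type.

B4 (beat 3) — passing tone; B4 (beat 6) — escape tone.

The harmony at that moment is F# major triad (F#, A#, C#); B4 is not a chord tone.
It is approached by step down from C#5 and left by step down to A#4.
Step in, step out in the same direction — a passing tone.
The harmony at that moment is F# major triad (F#, A#, C#); B4 is not a chord tone.
It is approached by step down from C#5 and left by leap up to F#5.
Step in, leap out — an escape tone.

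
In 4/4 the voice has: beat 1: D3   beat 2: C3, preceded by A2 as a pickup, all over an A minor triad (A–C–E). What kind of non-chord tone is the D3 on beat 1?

The harmony at that moment is A minor triad (A, C, E); D3 is not a chord tone.
It is approached by leap up from A2 and left by step down to C3.
Leap in, step out, metrically accented — an appoggiatura.

Appoggiatura.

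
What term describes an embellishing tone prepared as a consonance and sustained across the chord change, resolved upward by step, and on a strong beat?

Approach: by preparation — the pitch is first a chord tone, then held (tied or repeated) while the harmony changes under it. Departure: up by step. Metric position: strong.
A prepared dissonance that resolves upward by step — a retardation. (The same figure resolving downward would be a suspension.)

Retardation.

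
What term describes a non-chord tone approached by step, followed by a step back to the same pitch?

Approach: by step. Departure: by step in the opposite direction, back to the starting pitch.
Stepwise on both sides but reversing to return to the same chord tone — a neighbor tone. (Had it continued onward in the same direction it would be a passing tone instead.)

Neighbor tone.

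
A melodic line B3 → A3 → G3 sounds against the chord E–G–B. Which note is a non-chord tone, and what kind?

The harmony at that moment is E minor triad (E, G, B); A3 is not a chord tone.
It is approached by step down from B3 and left by step down to G3.
Step in, step out in the same direction — a passing tone.

A3 is a passing tone.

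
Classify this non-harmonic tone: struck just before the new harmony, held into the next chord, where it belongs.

Approach: ahead of the chord change (typically by step), so it is dissonant against the current harmony. Departure: none — the same pitch is restated or held and is a chord tone of the new harmony.
Dissonant first, consonant once the harmony catches up: the note simply arrives early — an anticipation. (The reverse timing, consonant first and dissonant after the change, would be a suspension or retardation.)

Anticipation.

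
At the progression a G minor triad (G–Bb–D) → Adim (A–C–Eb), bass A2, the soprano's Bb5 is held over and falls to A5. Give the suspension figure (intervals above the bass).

9–8 suspension.

At the second chord the bass is A2. The suspended Bb5 lies a ninth above the bass; after resolving down by step to A5, the interval above the bass becomes an octave.
Suspension figures are named by those two intervals: 9–8.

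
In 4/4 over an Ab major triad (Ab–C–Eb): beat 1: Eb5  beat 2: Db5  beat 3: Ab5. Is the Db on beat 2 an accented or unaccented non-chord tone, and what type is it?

Unaccented escape tone.

The harmony at that moment is Ab major triad (Ab, C, Eb); Db5 is not a chord tone.
It is approached by step down from Eb5 and left by leap up to Ab5.
Step in, leap out — an escape tone.
It falls on a weak beat, so it is unaccented.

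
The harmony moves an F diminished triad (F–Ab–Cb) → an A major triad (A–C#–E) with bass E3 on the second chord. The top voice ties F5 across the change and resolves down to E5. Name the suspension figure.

9–8 suspension.

At the second chord the bass is E3. The suspended F5 lies a ninth above the bass; after resolving down by step to E5, the interval above the bass becomes an octave.
Suspension figures are named by those two intervals: 9–8.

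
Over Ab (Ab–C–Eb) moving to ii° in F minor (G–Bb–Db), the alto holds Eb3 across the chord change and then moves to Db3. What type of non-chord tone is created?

Eb3 is a suspension.

The harmony at that moment is G diminished triad (G, Bb, Db); Eb3 is not a chord tone.
It is held over (the same pitch as the preceding Eb3) and left by step down to Db3.
Held over from the previous chord and resolving down by step — a suspension.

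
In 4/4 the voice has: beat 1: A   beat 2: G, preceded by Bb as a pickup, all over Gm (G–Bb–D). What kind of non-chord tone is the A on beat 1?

Passing tone.

The harmony at that moment is G minor triad (G, Bb, D); A is not a chord tone.
It is approached by step down from Bb and left by step down to G.
Step in, step out in the same direction — a passing tone.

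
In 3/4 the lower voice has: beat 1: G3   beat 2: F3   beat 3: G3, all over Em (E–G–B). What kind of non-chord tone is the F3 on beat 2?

Lower neighbor tone.

The harmony at that moment is E minor triad (E, G, B); F3 is not a chord tone.
It is approached by step down from G3 and left by step up to G3.
Step away and step back to the same note — a neighbor tone (lower neighbor).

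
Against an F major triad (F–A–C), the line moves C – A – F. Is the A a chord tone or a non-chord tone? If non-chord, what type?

Chord tone (the third of F major triad).

F major triad contains F, A, C; A is the third, so it is a chord tone.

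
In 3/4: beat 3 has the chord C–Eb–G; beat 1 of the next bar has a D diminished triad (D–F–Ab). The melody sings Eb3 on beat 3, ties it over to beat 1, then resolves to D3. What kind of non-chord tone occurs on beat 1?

Suspension.

The harmony at that moment is D diminished triad (D, F, Ab); Eb3 is not a chord tone.
It is held over (the same pitch as the preceding Eb3) and left by step down to D3.
Held over from the previous chord and resolving down by step — a suspension.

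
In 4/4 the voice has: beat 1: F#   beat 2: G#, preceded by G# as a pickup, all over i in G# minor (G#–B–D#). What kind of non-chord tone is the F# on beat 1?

The harmony at that moment is G# minor triad (G#, B, D#); F# is not a chord tone.
It is approached by step down from G# and left by step up to G#.
Step away and step back to the same note — a neighbor tone (lower neighbor).

Lower neighbor tone.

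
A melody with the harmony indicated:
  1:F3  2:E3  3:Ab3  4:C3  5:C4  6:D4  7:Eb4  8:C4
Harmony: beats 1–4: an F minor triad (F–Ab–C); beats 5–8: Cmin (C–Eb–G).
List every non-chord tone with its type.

The harmony at that moment is F minor triad (F, Ab, C); E3 is not a chord tone.
It is approached by step down from F3 and left by leap up to Ab3.
Step in, leap out — an escape tone.
The harmony at that moment is C minor triad (C, Eb, G); D4 is not a chord tone.
It is approached by step up from C4 and left by step up to Eb4.
Step in, step out in the same direction — a passing tone.

E3 (beat 2) — escape tone; D4 (beat 6) — passing tone.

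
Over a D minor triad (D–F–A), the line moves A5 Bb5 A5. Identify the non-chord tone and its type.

Bb5 is a neighbor tone.

The harmony at that moment is D minor triad (D, F, A); Bb5 is not a chord tone.
It is approached by step up from A5 and left by step down to A5.
Step away and step back to the same note — a neighbor tone (upper neighbor).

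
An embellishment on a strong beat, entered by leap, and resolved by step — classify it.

Appoggiatura.

Approach: by leap. Departure: by step. Metric position: strong.
Leap in, step out, in a metrically strong position — an appoggiatura. (It is the mirror image of the escape tone, which steps in and leaps out from a weak position.)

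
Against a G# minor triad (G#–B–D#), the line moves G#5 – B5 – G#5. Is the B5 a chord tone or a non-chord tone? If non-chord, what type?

G# minor triad contains G#, B, D#; B is the third, so it is a chord tone.

Chord tone (the third of G# minor triad).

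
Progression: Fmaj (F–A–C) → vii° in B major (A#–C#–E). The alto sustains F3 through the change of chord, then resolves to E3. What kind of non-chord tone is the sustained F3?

The harmony at that moment is A# diminished triad (A#, C#, E); F3 is not a chord tone.
It is held over (the same pitch as the preceding F3) and left by step down to E3.
Held over from the previous chord and resolving down by step — a suspension.

F3 is a suspension.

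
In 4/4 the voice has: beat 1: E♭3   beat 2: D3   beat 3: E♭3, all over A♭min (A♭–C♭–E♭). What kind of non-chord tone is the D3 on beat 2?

Lower neighbor tone.

The harmony at that moment is A♭ minor triad (A♭, C♭, E♭); D3 is not a chord tone.
It is approached by step down from E♭3 and left by step up to E♭3.
Step away and step back to the same note — a neighbor tone (lower neighbor).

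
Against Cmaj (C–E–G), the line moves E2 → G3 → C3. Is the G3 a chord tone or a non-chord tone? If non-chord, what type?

Chord tone (the fifth of C major triad).

C major triad contains C, E, G; G is the fifth, so it is a chord tone.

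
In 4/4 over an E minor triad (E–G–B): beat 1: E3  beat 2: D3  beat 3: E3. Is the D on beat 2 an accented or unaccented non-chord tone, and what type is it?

Unaccented neighbor tone.

The harmony at that moment is E minor triad (E, G, B); D3 is not a chord tone.
It is approached by step down from E3 and left by step up to E3.
Step away and step back to the same note — a neighbor tone (lower neighbor).
It falls on a weak beat, so it is unaccented.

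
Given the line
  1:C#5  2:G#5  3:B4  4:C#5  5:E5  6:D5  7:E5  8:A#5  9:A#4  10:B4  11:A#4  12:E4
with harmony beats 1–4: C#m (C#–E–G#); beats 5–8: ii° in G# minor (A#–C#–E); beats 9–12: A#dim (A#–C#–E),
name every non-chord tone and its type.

B4 (beat 3) — appoggiatura; D5 (beat 6) — neighbor tone; B4 (beat 10) — neighbor tone.

The harmony at that moment is C# minor triad (C#, E, G#); B4 is not a chord tone.
It is approached by leap down from G#5 and left by step up to C#5.
Leap in, step out — an appoggiatura.
The harmony at that moment is A# diminished triad (A#, C#, E); D5 is not a chord tone.
It is approached by step down from E5 and left by step up to E5.
Step away and step back to the same note — a neighbor tone (lower neighbor).
The harmony at that moment is A# diminished triad (A#, C#, E); B4 is not a chord tone.
It is approached by step up from A#4 and left by step down to A#4.
Step away and step back to the same note — a neighbor tone (upper neighbor).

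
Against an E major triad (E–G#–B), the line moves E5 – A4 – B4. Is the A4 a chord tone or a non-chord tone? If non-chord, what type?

Non-chord tone — an appoggiatura.

The harmony at that moment is E major triad (E, G#, B); A4 is not a chord tone.
It is approached by leap down from E5 and left by step up to B4.
Leap in, step out — an appoggiatura.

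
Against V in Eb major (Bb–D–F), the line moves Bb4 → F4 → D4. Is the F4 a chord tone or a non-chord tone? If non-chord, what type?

Chord tone (the fifth of Bb major triad).

Bb major triad contains Bb, D, F; F is the fifth, so it is a chord tone.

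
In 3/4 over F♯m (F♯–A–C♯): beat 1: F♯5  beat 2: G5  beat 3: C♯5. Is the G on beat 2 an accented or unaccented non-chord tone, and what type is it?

The harmony at that moment is F♯ minor triad (F♯, A, C♯); G5 is not a chord tone.
It is approached by step up from F♯5 and left by leap down to C♯5.
Step in, leap out — an escape tone.
It falls on a weak beat, so it is unaccented.

Unaccented escape tone.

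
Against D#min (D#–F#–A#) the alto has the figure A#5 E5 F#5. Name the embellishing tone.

The harmony at that moment is D# minor triad (D#, F#, A#); E5 is not a chord tone.
It is approached by leap down from A#5 and left by step up to F#5.
Leap in, step out — an appoggiatura.

E5 is an appoggiatura.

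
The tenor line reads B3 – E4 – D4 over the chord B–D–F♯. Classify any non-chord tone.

E4 is an appoggiatura.

The harmony at that moment is B minor triad (B, D, F♯); E4 is not a chord tone.
It is approached by leap up from B3 and left by step down to D4.
Leap in, step out — an appoggiatura.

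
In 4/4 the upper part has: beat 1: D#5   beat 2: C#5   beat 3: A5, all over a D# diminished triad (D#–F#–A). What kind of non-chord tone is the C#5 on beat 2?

The harmony at that moment is D# diminished triad (D#, F#, A); C#5 is not a chord tone.
It is approached by step down from D#5 and left by leap up to A5.
Step in, leap out, on a weak beat — an escape tone.

Escape tone.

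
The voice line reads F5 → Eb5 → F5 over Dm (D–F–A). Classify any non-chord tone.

The harmony at that moment is D minor triad (D, F, A); Eb5 is not a chord tone.
It is approached by step down from F5 and left by step up to F5.
Step away and step back to the same note — a neighbor tone (lower neighbor).

Eb5 is a neighbor tone.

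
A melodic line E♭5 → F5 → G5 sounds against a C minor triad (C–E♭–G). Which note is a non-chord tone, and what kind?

The harmony at that moment is C minor triad (C, E♭, G); F5 is not a chord tone.
It is approached by step up from E♭5 and left by step up to G5.
Step in, step out in the same direction — a passing tone.

F5 is a passing tone.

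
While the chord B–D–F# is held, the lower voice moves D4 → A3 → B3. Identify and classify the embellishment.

A3 is an appoggiatura.

The harmony at that moment is B minor triad (B, D, F#); A3 is not a chord tone.
It is approached by leap down from D4 and left by step up to B3.
Leap in, step out — an appoggiatura.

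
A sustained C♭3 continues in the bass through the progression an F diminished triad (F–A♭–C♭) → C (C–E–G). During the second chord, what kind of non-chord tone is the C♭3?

Pedal tone (pedal point).

The harmony at that moment is C major triad (C, E, G); C♭3 is not a chord tone.
It is held over (the same pitch as the preceding C♭3) and then sustained as the same pitch into the next harmony.
Sustained through a change of harmony — a pedal tone.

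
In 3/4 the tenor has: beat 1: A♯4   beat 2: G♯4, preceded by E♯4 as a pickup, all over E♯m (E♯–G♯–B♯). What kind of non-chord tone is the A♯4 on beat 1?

Appoggiatura.

The harmony at that moment is E♯ minor triad (E♯, G♯, B♯); A♯4 is not a chord tone.
It is approached by leap up from E♯4 and left by step down to G♯4.
Leap in, step out, metrically accented — an appoggiatura.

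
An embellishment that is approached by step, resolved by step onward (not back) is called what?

Approach: by step. Departure: by step, continuing in the same direction.
Stepwise on both sides with no change of direction means the note fills in the space between two different chord tones — a passing tone. (Had it turned back to its starting note it would be a neighbor tone instead.)

Passing tone.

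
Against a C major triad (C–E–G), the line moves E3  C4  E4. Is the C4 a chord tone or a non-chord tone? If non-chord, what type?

C major triad contains C, E, G; C is the root, so it is a chord tone.

Chord tone (the root of C major triad).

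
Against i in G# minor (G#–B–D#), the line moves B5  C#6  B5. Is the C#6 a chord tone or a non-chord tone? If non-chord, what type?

Non-chord tone — a neighbor tone.

The harmony at that moment is G# minor triad (G#, B, D#); C#6 is not a chord tone.
It is approached by step up from B5 and left by step down to B5.
Step away and step back to the same note — a neighbor tone (upper neighbor).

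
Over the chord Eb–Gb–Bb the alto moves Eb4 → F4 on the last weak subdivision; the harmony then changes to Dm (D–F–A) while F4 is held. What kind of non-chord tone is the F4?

F4 is an anticipation.

The harmony at that moment is Eb minor triad (Eb, Gb, Bb); F4 is not a chord tone.
It is approached by step up from Eb4 and then sustained as the same pitch into the next harmony.
Arriving early and becoming a chord tone when the harmony changes — an anticipation.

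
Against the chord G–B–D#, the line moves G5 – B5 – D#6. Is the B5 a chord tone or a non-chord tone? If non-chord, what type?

G augmented triad contains G, B, D#; B is the third, so it is a chord tone.

Chord tone (the third of G augmented triad).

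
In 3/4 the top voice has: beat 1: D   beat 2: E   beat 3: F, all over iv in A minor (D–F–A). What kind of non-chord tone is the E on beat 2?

Passing tone.

The harmony at that moment is D minor triad (D, F, A); E is not a chord tone.
It is approached by step up from D and left by step up to F.
Step in, step out in the same direction — a passing tone.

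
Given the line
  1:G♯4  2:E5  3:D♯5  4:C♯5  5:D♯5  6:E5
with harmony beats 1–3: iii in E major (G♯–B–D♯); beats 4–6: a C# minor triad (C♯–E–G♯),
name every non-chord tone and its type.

The harmony at that moment is G♯ minor triad (G♯, B, D♯); E5 is not a chord tone.
It is approached by leap up from G♯4 and left by step down to D♯5.
Leap in, step out — an appoggiatura.
The harmony at that moment is C♯ minor triad (C♯, E, G♯); D♯5 is not a chord tone.
It is approached by step up from C♯5 and left by step up to E5.
Step in, step out in the same direction — a passing tone.

E5 (beat 2) — appoggiatura; D♯5 (beat 5) — passing tone.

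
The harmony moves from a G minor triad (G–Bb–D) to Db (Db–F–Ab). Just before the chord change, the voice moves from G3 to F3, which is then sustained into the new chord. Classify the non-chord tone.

F3 is an anticipation.

The harmony at that moment is G minor triad (G, Bb, D); F3 is not a chord tone.
It is approached by step down from G3 and then sustained as the same pitch into the next harmony.
Arriving early and becoming a chord tone when the harmony changes — an anticipation.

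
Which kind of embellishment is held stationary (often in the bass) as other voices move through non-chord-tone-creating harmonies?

Approach: none. Departure: none — a single pitch is sustained while the chords change around it, passing through harmonies that do not contain it.
No melodic motion at all; the dissonance is created entirely by the moving harmonies against the stationary note — a pedal tone (pedal point).

Pedal tone.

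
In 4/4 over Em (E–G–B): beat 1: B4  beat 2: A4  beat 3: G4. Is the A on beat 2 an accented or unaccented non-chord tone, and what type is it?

Unaccented passing tone.

The harmony at that moment is E minor triad (E, G, B); A4 is not a chord tone.
It is approached by step down from B4 and left by step down to G4.
Step in, step out in the same direction — a passing tone.
It falls on a weak beat, so it is unaccented.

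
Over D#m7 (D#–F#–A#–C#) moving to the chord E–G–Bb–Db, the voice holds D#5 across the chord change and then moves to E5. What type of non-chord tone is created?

The harmony at that moment is E diminished seventh chord (E, G, Bb, Db); D#5 is not a chord tone.
It is held over (the same pitch as the preceding D#5) and left by step up to E5.
Held over from the previous chord and resolving up by step — a retardation.

D#5 is a retardation.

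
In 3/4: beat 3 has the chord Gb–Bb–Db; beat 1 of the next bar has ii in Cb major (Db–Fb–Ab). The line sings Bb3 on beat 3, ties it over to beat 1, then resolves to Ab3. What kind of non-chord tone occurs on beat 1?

Suspension.

The harmony at that moment is Db minor triad (Db, Fb, Ab); Bb3 is not a chord tone.
It is held over (the same pitch as the preceding Bb3) and left by step down to Ab3.
Held over from the previous chord and resolving down by step — a suspension.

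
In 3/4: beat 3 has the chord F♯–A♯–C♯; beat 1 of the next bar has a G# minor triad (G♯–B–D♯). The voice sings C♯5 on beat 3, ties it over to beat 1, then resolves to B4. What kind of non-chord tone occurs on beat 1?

The harmony at that moment is G♯ minor triad (G♯, B, D♯); C♯5 is not a chord tone.
It is held over (the same pitch as the preceding C♯5) and left by step down to B4.
Held over from the previous chord and resolving down by step — a suspension.

Suspension.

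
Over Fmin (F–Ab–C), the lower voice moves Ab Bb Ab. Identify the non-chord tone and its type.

The harmony at that moment is F minor triad (F, Ab, C); Bb is not a chord tone.
It is approached by step up from Ab and left by step down to Ab.
Step away and step back to the same note — a neighbor tone (upper neighbor).

Bb is a neighbor tone.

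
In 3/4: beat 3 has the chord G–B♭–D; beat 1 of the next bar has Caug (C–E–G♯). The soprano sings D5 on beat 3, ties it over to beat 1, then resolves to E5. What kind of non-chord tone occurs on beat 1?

The harmony at that moment is C augmented triad (C, E, G♯); D5 is not a chord tone.
It is held over (the same pitch as the preceding D5) and left by step up to E5.
Held over from the previous chord and resolving up by step — a retardation.

Retardation.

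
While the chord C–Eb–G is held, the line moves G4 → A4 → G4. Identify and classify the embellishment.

A4 is a neighbor tone.

The harmony at that moment is C minor triad (C, Eb, G); A4 is not a chord tone.
It is approached by step up from G4 and left by step down to G4.
Step away and step back to the same note — a neighbor tone (upper neighbor).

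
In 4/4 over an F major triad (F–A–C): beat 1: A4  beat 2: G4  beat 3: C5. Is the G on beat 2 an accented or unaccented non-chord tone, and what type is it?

The harmony at that moment is F major triad (F, A, C); G4 is not a chord tone.
It is approached by step down from A4 and left by leap up to C5.
Step in, leap out — an escape tone.
It falls on a weak beat, so it is unaccented.

Unaccented escape tone.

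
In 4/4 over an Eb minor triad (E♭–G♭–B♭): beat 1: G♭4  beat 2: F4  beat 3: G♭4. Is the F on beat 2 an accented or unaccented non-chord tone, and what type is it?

The harmony at that moment is E♭ minor triad (E♭, G♭, B♭); F4 is not a chord tone.
It is approached by step down from G♭4 and left by step up to G♭4.
Step away and step back to the same note — a neighbor tone (lower neighbor).
It falls on a weak beat, so it is unaccented.

Unaccented neighbor tone.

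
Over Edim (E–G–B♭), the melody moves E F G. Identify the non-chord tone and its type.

F is a passing tone.

The harmony at that moment is E diminished triad (E, G, B♭); F is not a chord tone.
It is approached by step up from E and left by step up to G.
Step in, step out in the same direction — a passing tone.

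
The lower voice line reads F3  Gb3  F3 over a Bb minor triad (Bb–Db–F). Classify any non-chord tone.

The harmony at that moment is Bb minor triad (Bb, Db, F); Gb3 is not a chord tone.
It is approached by step up from F3 and left by step down to F3.
Step away and step back to the same note — a neighbor tone (upper neighbor).

Gb3 is a neighbor tone.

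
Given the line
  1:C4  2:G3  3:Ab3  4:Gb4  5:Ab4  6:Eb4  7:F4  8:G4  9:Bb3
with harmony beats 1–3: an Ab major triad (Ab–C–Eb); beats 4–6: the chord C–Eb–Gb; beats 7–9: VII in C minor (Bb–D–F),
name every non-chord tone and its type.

The harmony at that moment is Ab major triad (Ab, C, Eb); G3 is not a chord tone.
It is approached by leap down from C4 and left by step up to Ab3.
Leap in, step out — an appoggiatura.
The harmony at that moment is C diminished triad (C, Eb, Gb); Ab4 is not a chord tone.
It is approached by step up from Gb4 and left by leap down to Eb4.
Step in, leap out — an escape tone.
The harmony at that moment is Bb major triad (Bb, D, F); G4 is not a chord tone.
It is approached by step up from F4 and left by leap down to Bb3.
Step in, leap out — an escape tone.

G3 (beat 2) — appoggiatura; Ab4 (beat 5) — escape tone; G4 (beat 8) — escape tone.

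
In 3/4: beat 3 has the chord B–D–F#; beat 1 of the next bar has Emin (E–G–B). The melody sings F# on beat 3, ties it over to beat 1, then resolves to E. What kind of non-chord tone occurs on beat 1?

The harmony at that moment is E minor triad (E, G, B); F# is not a chord tone.
It is held over (the same pitch as the preceding F#) and left by step down to E.
Held over from the previous chord and resolving down by step — a suspension.

Suspension.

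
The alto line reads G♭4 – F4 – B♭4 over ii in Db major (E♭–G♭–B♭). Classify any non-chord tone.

The harmony at that moment is E♭ minor triad (E♭, G♭, B♭); F4 is not a chord tone.
It is approached by step down from G♭4 and left by leap up to B♭4.
Step in, leap out — an escape tone.

F4 is an escape tone.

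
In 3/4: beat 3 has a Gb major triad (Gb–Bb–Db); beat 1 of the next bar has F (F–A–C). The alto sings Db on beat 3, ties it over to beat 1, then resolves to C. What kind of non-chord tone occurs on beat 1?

Suspension.

The harmony at that moment is F major triad (F, A, C); Db is not a chord tone.
It is held over (the same pitch as the preceding Db) and left by step down to C.
Held over from the previous chord and resolving down by step — a suspension.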